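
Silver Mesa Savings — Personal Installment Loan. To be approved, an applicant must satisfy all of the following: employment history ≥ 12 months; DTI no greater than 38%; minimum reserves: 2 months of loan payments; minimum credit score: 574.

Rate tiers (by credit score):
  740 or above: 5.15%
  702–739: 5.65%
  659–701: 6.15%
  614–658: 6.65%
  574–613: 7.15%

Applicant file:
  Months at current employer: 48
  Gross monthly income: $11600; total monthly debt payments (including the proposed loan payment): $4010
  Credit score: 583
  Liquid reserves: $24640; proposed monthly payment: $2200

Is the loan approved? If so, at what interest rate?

Credit score 583 ≥ 574 (meets minimum)
Employment 48 ≥ 12 months
Debt-to-income = 4,010/11,600 = 34.6% — meets 38% limit
Reserves = 24,640/2,200 = 11.2 months ≥ 2
All requirements met. Score 583 falls in the 574–613 tier → 7.15%.

Approved at 7.15%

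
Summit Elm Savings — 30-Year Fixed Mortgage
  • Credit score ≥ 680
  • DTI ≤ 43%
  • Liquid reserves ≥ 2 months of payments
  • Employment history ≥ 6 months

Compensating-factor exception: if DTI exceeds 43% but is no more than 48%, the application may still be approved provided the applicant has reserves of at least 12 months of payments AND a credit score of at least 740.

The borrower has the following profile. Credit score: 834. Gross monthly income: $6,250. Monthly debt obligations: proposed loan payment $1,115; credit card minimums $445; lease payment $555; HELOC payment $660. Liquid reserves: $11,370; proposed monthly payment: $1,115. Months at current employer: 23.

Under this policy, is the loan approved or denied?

Credit score 834 ≥ 680 (meets base)
Total debts = (1,115 + 445 + 555 + 660) = 2,775. DTI = 2,775/6,250 = 44.4% > 43% — standard DTI limit exceeded.
Reserves = 11,370/1,115 = 10.2 months ≥ 2
Employment 23 ≥ 6 months
DTI 44.4% is within the 43%–48% exception band; checking compensating factors.
Reserves 10.2 < 12 months; credit score 834 ≥ 740.
Override conditions not both satisfied; exception does not apply.

Denied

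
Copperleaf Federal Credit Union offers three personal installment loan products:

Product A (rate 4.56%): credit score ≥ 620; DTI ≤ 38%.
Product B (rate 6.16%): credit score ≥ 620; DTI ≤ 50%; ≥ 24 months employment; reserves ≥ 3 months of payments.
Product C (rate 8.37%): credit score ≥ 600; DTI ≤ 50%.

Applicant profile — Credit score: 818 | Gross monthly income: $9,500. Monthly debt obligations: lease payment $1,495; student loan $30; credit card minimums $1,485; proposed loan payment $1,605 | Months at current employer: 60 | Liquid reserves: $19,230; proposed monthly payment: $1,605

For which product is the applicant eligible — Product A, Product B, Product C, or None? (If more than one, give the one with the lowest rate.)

Product B

Total debts = (1,495 + 30 + 1,485 + 1,605) = 4,615; DTI = 4,615/9,500 = 48.6%.
Reserves = 19,230/1,605 = 12.0 months.
Product A: score 818 ≥ 620; DTI 48.6% > 38% → does not qualify.
Product B: score 818 ≥ 620; DTI 48.6% ≤ 50%; employment 60 ≥ 24 mo; reserves 12.0 ≥ 3 mo → qualifies.
Product C: score 818 ≥ 600; DTI 48.6% ≤ 50% → qualifies.
Qualifying: Product B, Product C. Lowest rate is 6.16% → Product B.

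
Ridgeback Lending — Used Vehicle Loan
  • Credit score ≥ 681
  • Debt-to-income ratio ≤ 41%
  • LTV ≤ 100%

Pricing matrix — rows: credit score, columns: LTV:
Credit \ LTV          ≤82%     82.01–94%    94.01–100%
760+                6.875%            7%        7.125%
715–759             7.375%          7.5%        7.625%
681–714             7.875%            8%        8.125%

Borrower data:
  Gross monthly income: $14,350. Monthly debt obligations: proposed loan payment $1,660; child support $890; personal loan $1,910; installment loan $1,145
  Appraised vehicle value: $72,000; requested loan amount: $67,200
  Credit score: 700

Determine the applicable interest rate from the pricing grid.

Credit score 700 ≥ 681; Total monthly debts = (1,660 + 890 + 1,910 + 1,145) = 5,605. Debt-to-income = 5,605/14,350 = 39.1% — meets 41% limit
LTV: 67,200 ÷ 72,000 = 93.3%, within 100% cap
Row: 700 falls in 681–714. Column: 93.3% falls in 82.01–94%. Rate = 8%.

8%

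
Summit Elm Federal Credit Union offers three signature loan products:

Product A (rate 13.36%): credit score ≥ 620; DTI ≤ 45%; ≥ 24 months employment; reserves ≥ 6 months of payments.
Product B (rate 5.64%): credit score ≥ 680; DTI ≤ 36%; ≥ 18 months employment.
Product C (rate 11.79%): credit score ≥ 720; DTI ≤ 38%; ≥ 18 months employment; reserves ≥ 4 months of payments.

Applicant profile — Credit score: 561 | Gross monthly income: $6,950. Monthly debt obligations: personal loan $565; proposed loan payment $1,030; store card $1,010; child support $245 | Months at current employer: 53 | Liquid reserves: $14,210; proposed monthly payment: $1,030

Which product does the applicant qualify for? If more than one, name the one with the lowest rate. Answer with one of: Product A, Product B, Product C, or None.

Total debts = (565 + 1,030 + 1,010 + 245) = 2,850; DTI = 2,850/6,950 = 41%.
Reserves = 14,210/1,030 = 13.8 months.
Product A: score 561 < 620; DTI 41% ≤ 45%; employment 53 ≥ 24 mo; reserves 13.8 ≥ 6 mo → does not qualify.
Product B: score 561 < 680; DTI 41% > 36%; employment 53 ≥ 18 mo → does not qualify.
Product C: score 561 < 720; DTI 41% > 38%; employment 53 ≥ 18 mo; reserves 13.8 ≥ 4 mo → does not qualify.

None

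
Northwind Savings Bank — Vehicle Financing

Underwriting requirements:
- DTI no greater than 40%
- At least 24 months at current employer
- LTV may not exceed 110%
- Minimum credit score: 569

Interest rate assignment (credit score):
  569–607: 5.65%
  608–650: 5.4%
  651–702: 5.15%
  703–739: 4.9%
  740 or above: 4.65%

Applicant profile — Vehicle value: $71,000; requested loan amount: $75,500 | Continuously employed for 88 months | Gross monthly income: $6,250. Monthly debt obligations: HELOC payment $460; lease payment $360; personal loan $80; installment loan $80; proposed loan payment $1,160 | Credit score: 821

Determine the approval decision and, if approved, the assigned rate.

Approved at 4.65%

Credit score 821 ≥ 569 (meets minimum)
Total monthly debts = (460 + 360 + 80 + 80 + 1,160) = 2,140. Debt-to-income = 2,140/6,250 = 34.2% — meets 40% limit
LTV: 75,500 ÷ 71,000 = 106.3%, within 110% cap
Employment 88 ≥ 24 months
All requirements met. Score 821 falls in the 740 or above tier → 4.65%.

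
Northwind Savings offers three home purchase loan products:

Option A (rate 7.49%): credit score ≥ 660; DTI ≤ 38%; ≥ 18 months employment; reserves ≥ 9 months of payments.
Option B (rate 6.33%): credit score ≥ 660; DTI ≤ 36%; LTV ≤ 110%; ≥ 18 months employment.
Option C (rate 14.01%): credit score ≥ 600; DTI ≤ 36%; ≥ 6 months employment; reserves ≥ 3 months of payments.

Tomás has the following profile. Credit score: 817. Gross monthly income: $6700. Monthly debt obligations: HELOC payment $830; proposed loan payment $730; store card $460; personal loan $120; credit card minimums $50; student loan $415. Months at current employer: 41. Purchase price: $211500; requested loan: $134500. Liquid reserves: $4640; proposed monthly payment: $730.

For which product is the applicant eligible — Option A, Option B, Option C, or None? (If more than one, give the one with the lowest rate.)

Total debts = (830 + 730 + 460 + 120 + 50 + 415) = 2,605; DTI = 2,605/6,700 = 38.9%.
LTV = 134,500/211,500 = 63.6%.
Reserves = 4,640/730 = 6.4 months.
Option A: score 817 ≥ 660; DTI 38.9% > 38%; employment 41 ≥ 18 mo; reserves 6.4 < 9 mo → does not qualify.
Option B: score 817 ≥ 660; DTI 38.9% > 36%; LTV 63.6% ≤ 110%; employment 41 ≥ 18 mo → does not qualify.
Option C: score 817 ≥ 600; DTI 38.9% > 36%; employment 41 ≥ 6 mo; reserves 6.4 ≥ 3 mo → does not qualify.

None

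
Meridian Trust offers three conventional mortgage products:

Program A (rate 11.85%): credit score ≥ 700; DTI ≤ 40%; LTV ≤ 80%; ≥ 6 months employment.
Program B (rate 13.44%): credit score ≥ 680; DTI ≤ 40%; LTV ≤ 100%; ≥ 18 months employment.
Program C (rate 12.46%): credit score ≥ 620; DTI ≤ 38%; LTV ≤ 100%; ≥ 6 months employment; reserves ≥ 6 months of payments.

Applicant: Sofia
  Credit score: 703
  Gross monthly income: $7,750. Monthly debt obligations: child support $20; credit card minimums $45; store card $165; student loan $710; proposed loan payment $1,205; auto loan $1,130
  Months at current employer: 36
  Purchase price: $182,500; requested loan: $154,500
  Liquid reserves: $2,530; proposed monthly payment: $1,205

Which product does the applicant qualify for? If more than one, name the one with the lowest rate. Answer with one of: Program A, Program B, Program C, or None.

None

Total debts = (20 + 45 + 165 + 710 + 1,205 + 1,130) = 3,275; DTI = 3,275/7,750 = 42.3%.
LTV = 154,500/182,500 = 84.7%.
Reserves = 2,530/1,205 = 2.1 months.
Program A: score 703 ≥ 700; DTI 42.3% > 40%; LTV 84.7% > 80%; employment 36 ≥ 6 mo → does not qualify.
Program B: score 703 ≥ 680; DTI 42.3% > 40%; LTV 84.7% ≤ 100%; employment 36 ≥ 18 mo → does not qualify.
Program C: score 703 ≥ 620; DTI 42.3% > 38%; LTV 84.7% ≤ 100%; employment 36 ≥ 6 mo; reserves 2.1 < 6 mo → does not qualify.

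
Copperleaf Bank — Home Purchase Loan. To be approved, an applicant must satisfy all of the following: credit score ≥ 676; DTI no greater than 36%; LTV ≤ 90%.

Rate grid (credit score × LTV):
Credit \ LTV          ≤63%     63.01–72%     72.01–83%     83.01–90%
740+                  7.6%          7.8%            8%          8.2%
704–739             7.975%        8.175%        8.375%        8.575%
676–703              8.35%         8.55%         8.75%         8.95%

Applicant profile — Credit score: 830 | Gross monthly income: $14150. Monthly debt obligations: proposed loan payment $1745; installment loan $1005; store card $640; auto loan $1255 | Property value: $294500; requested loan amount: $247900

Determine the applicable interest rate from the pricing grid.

Credit score 830 ≥ 676; Total monthly debts = (1,745 + 1,005 + 640 + 1,255) = 4,645. Debt-to-income = 4,645/14,150 = 32.8% — meets 36% limit
LTV: 247,900 ÷ 294,500 = 84.2%, within 90% cap
Score 830 is in the 740+ band; LTV 84.2% is in the 83.01–90% band → 8.2%.

8.2%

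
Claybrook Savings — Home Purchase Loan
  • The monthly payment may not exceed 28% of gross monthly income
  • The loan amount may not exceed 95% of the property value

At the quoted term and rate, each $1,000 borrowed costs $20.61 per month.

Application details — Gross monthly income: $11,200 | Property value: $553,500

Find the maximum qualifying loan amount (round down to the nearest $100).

Payment cap: 28% × $11,200 = $3,136/month.
At $20.61 per $1,000, that supports 3,136/20.61 × 1,000 ≈ $152,159 → $152,100.
LTV cap: 95% × $553,500 = $525,825 → $525,800.
Binding constraint: payment-to-income.

$152,100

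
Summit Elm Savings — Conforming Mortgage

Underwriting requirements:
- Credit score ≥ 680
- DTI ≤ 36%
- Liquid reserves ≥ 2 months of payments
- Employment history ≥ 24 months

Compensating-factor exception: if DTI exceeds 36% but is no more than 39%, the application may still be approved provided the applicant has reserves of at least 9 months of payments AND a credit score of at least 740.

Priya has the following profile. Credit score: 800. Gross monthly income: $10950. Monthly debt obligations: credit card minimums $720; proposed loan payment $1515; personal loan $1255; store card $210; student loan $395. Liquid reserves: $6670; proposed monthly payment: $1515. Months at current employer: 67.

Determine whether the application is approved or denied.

Credit score 800 ≥ 680 (meets base)
Total debts = (720 + 1,515 + 1,255 + 210 + 395) = 4,095. DTI: 4,095 ÷ 10,950 = 37.4%, over the 36% base limit.
Reserves = 6,670/1,515 = 4.4 months ≥ 2
Employment 67 ≥ 24 months
37.4% falls in the override range (36%–39%), so the compensating-factor test applies.
Override check — reserves: 4.4 mo (short of 9); score: 800 (ok).
Compensating-factor requirement not fully met.

Denied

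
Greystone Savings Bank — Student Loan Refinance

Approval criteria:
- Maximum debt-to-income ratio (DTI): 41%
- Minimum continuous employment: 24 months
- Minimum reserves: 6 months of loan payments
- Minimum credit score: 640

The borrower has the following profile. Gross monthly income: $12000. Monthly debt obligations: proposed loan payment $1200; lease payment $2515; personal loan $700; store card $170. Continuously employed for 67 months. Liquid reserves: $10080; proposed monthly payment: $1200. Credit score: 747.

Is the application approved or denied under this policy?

Total monthly debts = (1,200 + 2,515 + 700 + 170) = 4,585. DTI: 4,585 ÷ 12,000 = 38.2%, within the 41% cap
Employment 67 ≥ 24 months
Reserves = 10,080/1,200 = 8.4 months ≥ 6
Credit score 747 ≥ 640 (meets)
All criteria satisfied.

Approved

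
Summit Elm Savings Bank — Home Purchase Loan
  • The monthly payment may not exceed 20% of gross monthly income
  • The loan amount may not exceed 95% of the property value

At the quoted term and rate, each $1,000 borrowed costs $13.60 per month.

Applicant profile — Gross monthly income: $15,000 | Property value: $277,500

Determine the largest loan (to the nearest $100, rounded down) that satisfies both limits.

Payment cap: 20% × $15,000 = $3,000/month.
At $13.60 per $1,000, that supports 3,000/13.60 × 1,000 ≈ $220,588 → $220,500.
LTV cap: 95% × $277,500 = $263,625 → $263,600.
Binding constraint: payment-to-income.

$220,500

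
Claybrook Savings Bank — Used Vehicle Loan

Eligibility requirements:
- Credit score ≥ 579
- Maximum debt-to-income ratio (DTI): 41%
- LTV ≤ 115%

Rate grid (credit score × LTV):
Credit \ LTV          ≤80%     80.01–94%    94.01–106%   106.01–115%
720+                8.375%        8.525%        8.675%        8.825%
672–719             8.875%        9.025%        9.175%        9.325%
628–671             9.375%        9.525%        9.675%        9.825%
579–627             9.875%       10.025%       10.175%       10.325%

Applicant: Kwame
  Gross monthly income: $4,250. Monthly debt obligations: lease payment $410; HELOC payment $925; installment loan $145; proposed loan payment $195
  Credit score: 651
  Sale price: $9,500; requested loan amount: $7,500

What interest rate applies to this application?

Credit score 651 ≥ 579; Total monthly debts = (410 + 925 + 145 + 195) = 1,675. DTI = 1,675/4,250 = 39.4% ≤ 41%
Loan-to-value = 7,500/9,500 = 78.9% — pass (115% max)
Credit 651 → row 628–671; LTV 78.9% → column ≤80%. Grid cell → 9.375%.

9.375%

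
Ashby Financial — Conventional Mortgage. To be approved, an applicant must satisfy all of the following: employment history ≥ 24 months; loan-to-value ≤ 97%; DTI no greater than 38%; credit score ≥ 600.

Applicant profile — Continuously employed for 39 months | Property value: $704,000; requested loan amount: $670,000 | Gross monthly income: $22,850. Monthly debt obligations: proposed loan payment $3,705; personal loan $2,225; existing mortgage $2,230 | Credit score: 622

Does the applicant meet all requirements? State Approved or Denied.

Employment 39 ≥ 24 months
LTV: 670,000 ÷ 704,000 = 95.2%, within 97% cap
Total monthly debts = (3,705 + 2,225 + 2,230) = 8,160. Debt-to-income = 8,160/22,850 = 35.7% — meets 38% limit
Credit score 622 ≥ 600 (meets)
All criteria satisfied.

Approved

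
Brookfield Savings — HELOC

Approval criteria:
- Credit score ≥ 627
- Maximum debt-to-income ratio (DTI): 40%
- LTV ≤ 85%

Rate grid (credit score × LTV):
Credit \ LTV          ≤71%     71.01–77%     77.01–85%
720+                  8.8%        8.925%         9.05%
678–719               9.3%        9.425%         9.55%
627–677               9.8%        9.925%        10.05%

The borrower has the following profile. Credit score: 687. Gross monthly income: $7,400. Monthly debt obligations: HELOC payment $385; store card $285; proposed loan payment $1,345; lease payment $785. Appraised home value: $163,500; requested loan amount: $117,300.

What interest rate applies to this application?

Credit score 687 ≥ 627; Total monthly debts = (385 + 285 + 1,345 + 785) = 2,800. DTI: 2,800 ÷ 7,400 = 37.8%, within the 40% cap
LTV = 117,300/163,500 = 71.7% ≤ 85%
Score 687 is in the 678–719 band; LTV 71.7% is in the 71.01–77% band → 9.425%.

9.425%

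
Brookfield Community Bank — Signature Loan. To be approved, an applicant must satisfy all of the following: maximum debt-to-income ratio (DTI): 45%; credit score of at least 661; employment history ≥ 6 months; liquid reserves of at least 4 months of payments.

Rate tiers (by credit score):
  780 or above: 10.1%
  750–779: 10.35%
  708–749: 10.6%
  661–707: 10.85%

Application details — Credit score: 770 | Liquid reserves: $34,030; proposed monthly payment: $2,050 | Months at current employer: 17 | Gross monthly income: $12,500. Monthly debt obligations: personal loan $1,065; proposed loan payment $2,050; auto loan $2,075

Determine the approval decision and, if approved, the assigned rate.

Approved at 10.35%

Credit score 770 ≥ 661 (meets minimum)
Employment 17 ≥ 6 months
Reserves = 34,030/2,050 = 16.6 months ≥ 4
Total monthly debts = (1,065 + 2,050 + 2,075) = 5,190. DTI = 5,190/12,500 = 41.5% ≤ 45%
All requirements met. Score 770 falls in the 750–779 tier → 10.35%.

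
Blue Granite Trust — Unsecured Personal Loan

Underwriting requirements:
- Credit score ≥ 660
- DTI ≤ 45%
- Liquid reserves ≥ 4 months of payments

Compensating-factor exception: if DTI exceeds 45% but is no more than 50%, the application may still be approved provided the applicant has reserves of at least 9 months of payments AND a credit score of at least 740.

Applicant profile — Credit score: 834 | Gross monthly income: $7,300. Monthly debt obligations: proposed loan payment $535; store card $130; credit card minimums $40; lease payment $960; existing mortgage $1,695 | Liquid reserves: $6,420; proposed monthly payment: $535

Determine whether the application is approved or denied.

Credit score 834 ≥ 660 (meets base)
Total debts = (535 + 130 + 40 + 960 + 1,695) = 3,360. DTI = 3,360/7,300 = 46% > 45% — standard DTI limit exceeded.
Liquid reserves cover 6,420/535 = 12.0 months — ≥ 4 required
DTI 46% is within the 45%–50% exception band; checking compensating factors.
Reserves 12.0 ≥ 9 months; credit score 834 ≥ 740.
Both override conditions satisfied; DTI exception granted.

Approved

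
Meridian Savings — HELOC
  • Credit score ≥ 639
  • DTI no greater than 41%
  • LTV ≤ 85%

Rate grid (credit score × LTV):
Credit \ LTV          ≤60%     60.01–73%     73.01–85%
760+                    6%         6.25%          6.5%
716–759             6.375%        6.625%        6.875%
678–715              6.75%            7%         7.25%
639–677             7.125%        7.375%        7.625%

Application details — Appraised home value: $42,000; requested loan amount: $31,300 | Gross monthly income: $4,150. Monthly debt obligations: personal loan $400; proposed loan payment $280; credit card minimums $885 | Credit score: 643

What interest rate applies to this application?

7.625%

Credit score 643 ≥ 639; Total monthly debts = (400 + 280 + 885) = 1,565. Debt-to-income = 1,565/4,150 = 37.7% — meets 41% limit
LTV = 31,300/42,000 = 74.5% ≤ 85%
Row: 643 falls in 639–677. Column: 74.5% falls in 73.01–85%. Rate = 7.625%.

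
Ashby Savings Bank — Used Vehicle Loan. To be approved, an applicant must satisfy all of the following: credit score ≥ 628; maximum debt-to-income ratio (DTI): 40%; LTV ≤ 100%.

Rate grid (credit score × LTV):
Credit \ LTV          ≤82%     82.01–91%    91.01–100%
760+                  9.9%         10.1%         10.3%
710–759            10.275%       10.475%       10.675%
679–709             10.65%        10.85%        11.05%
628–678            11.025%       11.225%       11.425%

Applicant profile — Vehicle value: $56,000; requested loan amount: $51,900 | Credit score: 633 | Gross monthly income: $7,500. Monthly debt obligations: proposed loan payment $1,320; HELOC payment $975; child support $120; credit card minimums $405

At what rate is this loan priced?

11.425%

Credit score 633 ≥ 628; Total monthly debts = (1,320 + 975 + 120 + 405) = 2,820. DTI: 2,820 ÷ 7,500 = 37.6%, within the 40% cap
LTV = 51,900/56,000 = 92.7% ≤ 100%
Row: 633 falls in 628–678. Column: 92.7% falls in 91.01–100%. Rate = 11.425%.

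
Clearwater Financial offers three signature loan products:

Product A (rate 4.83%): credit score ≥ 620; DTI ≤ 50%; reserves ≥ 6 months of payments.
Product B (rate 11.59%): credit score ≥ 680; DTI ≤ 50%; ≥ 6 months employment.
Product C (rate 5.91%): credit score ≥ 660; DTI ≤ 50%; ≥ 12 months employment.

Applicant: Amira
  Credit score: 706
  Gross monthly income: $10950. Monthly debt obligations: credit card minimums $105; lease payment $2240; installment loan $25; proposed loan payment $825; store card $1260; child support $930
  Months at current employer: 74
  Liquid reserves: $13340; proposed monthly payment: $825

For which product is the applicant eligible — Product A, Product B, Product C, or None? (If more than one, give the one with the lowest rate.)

Total debts = (105 + 2,240 + 25 + 825 + 1,260 + 930) = 5,385; DTI = 5,385/10,950 = 49.2%.
Reserves = 13,340/825 = 16.2 months.
Product A: score 706 ≥ 620; DTI 49.2% ≤ 50%; reserves 16.2 ≥ 6 mo → qualifies.
Product B: score 706 ≥ 680; DTI 49.2% ≤ 50%; employment 74 ≥ 6 mo → qualifies.
Product C: score 706 ≥ 660; DTI 49.2% ≤ 50%; employment 74 ≥ 12 mo → qualifies.
Qualifying: Product A, Product B, Product C. Lowest rate is 4.83% → Product A.

Product A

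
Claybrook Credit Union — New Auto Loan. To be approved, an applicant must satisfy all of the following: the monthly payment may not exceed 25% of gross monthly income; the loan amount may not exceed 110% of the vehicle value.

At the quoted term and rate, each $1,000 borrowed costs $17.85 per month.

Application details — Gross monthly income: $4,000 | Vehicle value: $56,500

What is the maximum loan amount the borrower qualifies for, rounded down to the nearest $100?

$56,000

Payment cap: 25% × $4,000 = $1,000/month.
At $17.85 per $1,000, that supports 1,000/17.85 × 1,000 ≈ $56,022 → $56,000.
LTV cap: 110% × $56,500 = $62,150 → $62,100.
Binding constraint: payment-to-income.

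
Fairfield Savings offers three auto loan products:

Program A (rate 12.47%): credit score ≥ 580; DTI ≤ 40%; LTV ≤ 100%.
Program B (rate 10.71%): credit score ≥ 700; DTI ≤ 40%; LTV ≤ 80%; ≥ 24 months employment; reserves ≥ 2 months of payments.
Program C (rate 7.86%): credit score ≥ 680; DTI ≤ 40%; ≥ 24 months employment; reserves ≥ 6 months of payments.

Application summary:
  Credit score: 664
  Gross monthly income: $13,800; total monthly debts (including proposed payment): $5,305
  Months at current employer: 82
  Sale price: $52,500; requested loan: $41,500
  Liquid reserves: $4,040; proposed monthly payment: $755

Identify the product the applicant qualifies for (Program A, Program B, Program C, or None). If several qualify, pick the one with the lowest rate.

DTI = 5,305/13,800 = 38.4%.
LTV = 41,500/52,500 = 79%.
Reserves = 4,040/755 = 5.4 months.
Program A: score 664 ≥ 580; DTI 38.4% ≤ 40%; LTV 79% ≤ 100% → qualifies.
Program B: score 664 < 700; DTI 38.4% ≤ 40%; LTV 79% ≤ 80%; employment 82 ≥ 24 mo; reserves 5.4 ≥ 2 mo → does not qualify.
Program C: score 664 < 680; DTI 38.4% ≤ 40%; employment 82 ≥ 24 mo; reserves 5.4 < 6 mo → does not qualify.

Program A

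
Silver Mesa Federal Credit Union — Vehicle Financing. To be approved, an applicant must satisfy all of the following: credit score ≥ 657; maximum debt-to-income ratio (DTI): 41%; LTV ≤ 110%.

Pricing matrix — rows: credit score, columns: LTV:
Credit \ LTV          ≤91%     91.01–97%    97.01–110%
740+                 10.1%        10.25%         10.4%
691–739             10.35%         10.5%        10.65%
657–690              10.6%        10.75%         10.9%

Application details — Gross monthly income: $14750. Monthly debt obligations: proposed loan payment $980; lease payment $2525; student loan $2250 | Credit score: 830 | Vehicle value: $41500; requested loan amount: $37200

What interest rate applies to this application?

10.1%

Credit score 830 ≥ 657; Total monthly debts = (980 + 2,525 + 2,250) = 5,755. DTI: 5,755 ÷ 14,750 = 39%, within the 41% cap
LTV: 37,200 ÷ 41,500 = 89.6%, within 110% cap
Credit 830 → row 740+; LTV 89.6% → column ≤91%. Grid cell → 10.1%.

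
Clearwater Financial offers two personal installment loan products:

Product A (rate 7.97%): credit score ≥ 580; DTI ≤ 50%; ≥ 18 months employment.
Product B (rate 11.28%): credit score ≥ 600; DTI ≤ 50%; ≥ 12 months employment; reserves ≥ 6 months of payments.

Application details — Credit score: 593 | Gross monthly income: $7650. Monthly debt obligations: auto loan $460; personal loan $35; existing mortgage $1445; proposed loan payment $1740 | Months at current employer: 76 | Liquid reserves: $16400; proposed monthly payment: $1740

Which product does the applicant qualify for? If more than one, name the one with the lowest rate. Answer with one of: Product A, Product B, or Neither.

Product A

Total debts = (460 + 35 + 1,445 + 1,740) = 3,680; DTI = 3,680/7,650 = 48.1%.
Reserves = 16,400/1,740 = 9.4 months.
Product A: score 593 ≥ 580; DTI 48.1% ≤ 50%; employment 76 ≥ 18 mo → qualifies.
Product B: score 593 < 600; DTI 48.1% ≤ 50%; employment 76 ≥ 12 mo; reserves 9.4 ≥ 6 mo → does not qualify.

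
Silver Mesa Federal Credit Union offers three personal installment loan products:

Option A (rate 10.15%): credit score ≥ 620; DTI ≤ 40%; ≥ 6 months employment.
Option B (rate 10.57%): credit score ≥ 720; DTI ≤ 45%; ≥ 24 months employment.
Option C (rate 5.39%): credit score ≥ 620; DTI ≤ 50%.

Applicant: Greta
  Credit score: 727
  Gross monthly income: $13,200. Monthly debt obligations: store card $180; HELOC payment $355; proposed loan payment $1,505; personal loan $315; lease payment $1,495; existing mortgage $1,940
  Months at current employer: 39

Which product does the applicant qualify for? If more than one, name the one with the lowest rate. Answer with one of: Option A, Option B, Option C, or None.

Option C

Total debts = (180 + 355 + 1,505 + 315 + 1,495 + 1,940) = 5,790; DTI = 5,790/13,200 = 43.9%.
Option A: score 727 ≥ 620; DTI 43.9% > 40%; employment 39 ≥ 6 mo → does not qualify.
Option B: score 727 ≥ 720; DTI 43.9% ≤ 45%; employment 39 ≥ 24 mo → qualifies.
Option C: score 727 ≥ 620; DTI 43.9% ≤ 50% → qualifies.
Qualifying: Option B, Option C. Lowest rate is 5.39% → Option C.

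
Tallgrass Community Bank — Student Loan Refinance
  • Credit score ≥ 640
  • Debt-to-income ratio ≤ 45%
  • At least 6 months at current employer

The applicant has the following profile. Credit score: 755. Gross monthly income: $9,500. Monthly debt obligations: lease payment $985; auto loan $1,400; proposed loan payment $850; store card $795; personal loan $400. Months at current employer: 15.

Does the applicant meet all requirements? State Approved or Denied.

Credit score 755 ≥ 640 (meets)
Total monthly debts = (985 + 1,400 + 850 + 795 + 400) = 4,430. DTI: 4,430 ÷ 9,500 = 46.6%, exceeds the 45% cap
Employment 15 ≥ 6 months
Fails on DTI.

Denied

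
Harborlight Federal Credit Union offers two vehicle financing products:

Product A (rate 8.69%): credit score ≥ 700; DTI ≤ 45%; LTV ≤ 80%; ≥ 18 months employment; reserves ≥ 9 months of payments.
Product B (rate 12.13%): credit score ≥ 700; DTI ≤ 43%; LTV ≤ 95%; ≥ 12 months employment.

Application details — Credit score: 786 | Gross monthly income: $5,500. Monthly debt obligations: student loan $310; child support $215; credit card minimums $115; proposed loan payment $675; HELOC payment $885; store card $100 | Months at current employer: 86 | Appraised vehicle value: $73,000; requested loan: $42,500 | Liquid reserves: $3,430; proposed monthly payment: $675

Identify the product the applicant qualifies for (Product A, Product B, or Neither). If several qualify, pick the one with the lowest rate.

Total debts = (310 + 215 + 115 + 675 + 885 + 100) = 2,300; DTI = 2,300/5,500 = 41.8%.
LTV = 42,500/73,000 = 58.2%.
Reserves = 3,430/675 = 5.1 months.
Product A: score 786 ≥ 700; DTI 41.8% ≤ 45%; LTV 58.2% ≤ 80%; employment 86 ≥ 18 mo; reserves 5.1 < 9 mo → does not qualify.
Product B: score 786 ≥ 700; DTI 41.8% ≤ 43%; LTV 58.2% ≤ 95%; employment 86 ≥ 12 mo → qualifies.

Product B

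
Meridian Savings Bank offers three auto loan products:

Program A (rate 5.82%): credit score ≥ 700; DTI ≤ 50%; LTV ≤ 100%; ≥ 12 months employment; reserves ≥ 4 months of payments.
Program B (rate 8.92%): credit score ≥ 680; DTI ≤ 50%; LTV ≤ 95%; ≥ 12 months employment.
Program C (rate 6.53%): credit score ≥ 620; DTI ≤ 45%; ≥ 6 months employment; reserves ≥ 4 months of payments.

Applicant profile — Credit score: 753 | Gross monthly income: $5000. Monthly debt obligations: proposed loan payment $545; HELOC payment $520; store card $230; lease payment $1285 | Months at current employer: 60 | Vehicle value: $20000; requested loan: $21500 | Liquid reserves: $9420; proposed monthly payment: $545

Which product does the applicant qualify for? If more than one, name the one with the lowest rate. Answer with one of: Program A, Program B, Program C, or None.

Total debts = (545 + 520 + 230 + 1,285) = 2,580; DTI = 2,580/5,000 = 51.6%.
LTV = 21,500/20,000 = 107.5%.
Reserves = 9,420/545 = 17.3 months.
Program A: score 753 ≥ 700; DTI 51.6% > 50%; LTV 107.5% > 100%; employment 60 ≥ 12 mo; reserves 17.3 ≥ 4 mo → does not qualify.
Program B: score 753 ≥ 680; DTI 51.6% > 50%; LTV 107.5% > 95%; employment 60 ≥ 12 mo → does not qualify.
Program C: score 753 ≥ 620; DTI 51.6% > 45%; employment 60 ≥ 6 mo; reserves 17.3 ≥ 4 mo → does not qualify.

None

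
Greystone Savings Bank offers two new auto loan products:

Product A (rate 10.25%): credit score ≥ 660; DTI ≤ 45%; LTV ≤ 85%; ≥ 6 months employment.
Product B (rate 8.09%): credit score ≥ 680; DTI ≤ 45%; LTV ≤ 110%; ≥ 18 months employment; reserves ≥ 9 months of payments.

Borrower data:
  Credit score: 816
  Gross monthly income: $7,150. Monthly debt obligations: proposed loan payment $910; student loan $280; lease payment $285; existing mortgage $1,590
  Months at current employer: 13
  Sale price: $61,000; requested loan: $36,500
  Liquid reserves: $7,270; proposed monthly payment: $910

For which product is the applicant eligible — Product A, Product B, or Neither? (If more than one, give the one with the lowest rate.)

Product A

Total debts = (910 + 280 + 285 + 1,590) = 3,065; DTI = 3,065/7,150 = 42.9%.
LTV = 36,500/61,000 = 59.8%.
Reserves = 7,270/910 = 8.0 months.
Product A: score 816 ≥ 660; DTI 42.9% ≤ 45%; LTV 59.8% ≤ 85%; employment 13 ≥ 6 mo → qualifies.
Product B: score 816 ≥ 680; DTI 42.9% ≤ 45%; LTV 59.8% ≤ 110%; employment 13 < 18 mo; reserves 8.0 < 9 mo → does not qualify.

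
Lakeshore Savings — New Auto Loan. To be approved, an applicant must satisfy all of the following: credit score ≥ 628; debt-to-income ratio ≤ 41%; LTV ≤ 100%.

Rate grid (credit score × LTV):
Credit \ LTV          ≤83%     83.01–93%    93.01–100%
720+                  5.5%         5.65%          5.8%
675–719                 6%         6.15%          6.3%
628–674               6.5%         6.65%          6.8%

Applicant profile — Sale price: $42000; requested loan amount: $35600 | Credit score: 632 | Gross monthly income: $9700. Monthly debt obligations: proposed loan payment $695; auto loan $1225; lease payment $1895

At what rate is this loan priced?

6.65%

Credit score 632 ≥ 628; Total monthly debts = (695 + 1,225 + 1,895) = 3,815. DTI: 3,815 ÷ 9,700 = 39.3%, within the 41% cap
LTV: 35,600 ÷ 42,000 = 84.8%, within 100% cap
Score 632 is in the 628–674 band; LTV 84.8% is in the 83.01–93% band → 6.65%.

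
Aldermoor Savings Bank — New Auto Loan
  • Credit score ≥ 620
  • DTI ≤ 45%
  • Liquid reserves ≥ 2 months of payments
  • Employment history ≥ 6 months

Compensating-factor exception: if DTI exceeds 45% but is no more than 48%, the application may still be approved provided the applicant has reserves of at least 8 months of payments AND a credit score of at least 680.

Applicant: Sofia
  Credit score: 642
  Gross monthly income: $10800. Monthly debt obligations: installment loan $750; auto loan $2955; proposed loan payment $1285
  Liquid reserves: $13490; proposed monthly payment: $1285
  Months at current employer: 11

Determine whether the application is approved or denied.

Credit score 642 ≥ 620 (meets base)
Total debts = (750 + 2,955 + 1,285) = 4,990. DTI: 4,990 ÷ 10,800 = 46.2%, over the 45% base limit.
Reserves: 13,490 ÷ 1,285 = 10.5 months (meets 2-month minimum)
Employment 11 ≥ 6 months
DTI 46.2% is within the 45%–48% exception band; checking compensating factors.
Override check — reserves: 10.5 mo (ok); score: 642 (below 680).
Override conditions not both satisfied; exception does not apply.

Denied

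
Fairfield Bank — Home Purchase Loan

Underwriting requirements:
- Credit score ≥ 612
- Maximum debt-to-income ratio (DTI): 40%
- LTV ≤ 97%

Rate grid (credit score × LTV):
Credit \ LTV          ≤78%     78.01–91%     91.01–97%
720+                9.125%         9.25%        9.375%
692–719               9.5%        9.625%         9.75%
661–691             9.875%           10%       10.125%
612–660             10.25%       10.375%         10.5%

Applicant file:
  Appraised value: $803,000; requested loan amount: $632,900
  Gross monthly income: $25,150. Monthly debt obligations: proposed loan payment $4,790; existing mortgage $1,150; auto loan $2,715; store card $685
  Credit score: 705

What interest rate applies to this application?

9.625%

Credit score 705 ≥ 612; Total monthly debts = (4,790 + 1,150 + 2,715 + 685) = 9,340. DTI = 9,340/25,150 = 37.1% ≤ 40%
Loan-to-value = 632,900/803,000 = 78.8% — pass (97% max)
Row: 705 falls in 692–719. Column: 78.8% falls in 78.01–91%. Rate = 9.625%.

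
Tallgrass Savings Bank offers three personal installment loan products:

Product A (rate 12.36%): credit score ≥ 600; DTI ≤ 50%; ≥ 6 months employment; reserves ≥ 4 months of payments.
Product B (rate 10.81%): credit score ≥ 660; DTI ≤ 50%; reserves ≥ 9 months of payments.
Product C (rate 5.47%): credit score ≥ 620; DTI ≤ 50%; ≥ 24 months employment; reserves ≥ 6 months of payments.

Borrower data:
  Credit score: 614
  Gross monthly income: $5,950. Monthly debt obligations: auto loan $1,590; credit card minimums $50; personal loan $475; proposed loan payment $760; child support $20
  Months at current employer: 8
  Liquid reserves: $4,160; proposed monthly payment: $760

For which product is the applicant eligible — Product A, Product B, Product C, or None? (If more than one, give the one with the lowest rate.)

Total debts = (1,590 + 50 + 475 + 760 + 20) = 2,895; DTI = 2,895/5,950 = 48.7%.
Reserves = 4,160/760 = 5.5 months.
Product A: score 614 ≥ 600; DTI 48.7% ≤ 50%; employment 8 ≥ 6 mo; reserves 5.5 ≥ 4 mo → qualifies.
Product B: score 614 < 660; DTI 48.7% ≤ 50%; reserves 5.5 < 9 mo → does not qualify.
Product C: score 614 < 620; DTI 48.7% ≤ 50%; employment 8 < 24 mo; reserves 5.5 < 6 mo → does not qualify.

Product A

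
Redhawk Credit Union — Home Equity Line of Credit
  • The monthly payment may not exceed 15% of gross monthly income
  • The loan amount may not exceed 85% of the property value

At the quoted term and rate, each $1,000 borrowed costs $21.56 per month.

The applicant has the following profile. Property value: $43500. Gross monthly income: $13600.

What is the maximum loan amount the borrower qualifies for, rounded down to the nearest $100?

$36,900

Payment cap: 15% × $13,600 = $2,040/month.
At $21.56 per $1,000, that supports 2,040/21.56 × 1,000 ≈ $94,619 → $94,600.
LTV cap: 85% × $43,500 = $36,975 → $36,900.
Binding constraint: loan-to-value.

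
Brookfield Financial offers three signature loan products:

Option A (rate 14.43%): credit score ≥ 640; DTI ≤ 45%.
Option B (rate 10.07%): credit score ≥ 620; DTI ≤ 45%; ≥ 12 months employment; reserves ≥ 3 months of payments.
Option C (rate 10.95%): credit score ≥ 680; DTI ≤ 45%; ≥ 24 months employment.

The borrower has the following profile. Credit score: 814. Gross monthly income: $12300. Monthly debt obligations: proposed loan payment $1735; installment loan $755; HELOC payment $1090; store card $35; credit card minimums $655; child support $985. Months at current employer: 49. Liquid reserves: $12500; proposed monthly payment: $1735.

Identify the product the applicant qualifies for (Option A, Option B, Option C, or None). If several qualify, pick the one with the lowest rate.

Option B

Total debts = (1,735 + 755 + 1,090 + 35 + 655 + 985) = 5,255; DTI = 5,255/12,300 = 42.7%.
Reserves = 12,500/1,735 = 7.2 months.
Option A: score 814 ≥ 640; DTI 42.7% ≤ 45% → qualifies.
Option B: score 814 ≥ 620; DTI 42.7% ≤ 45%; employment 49 ≥ 12 mo; reserves 7.2 ≥ 3 mo → qualifies.
Option C: score 814 ≥ 680; DTI 42.7% ≤ 45%; employment 49 ≥ 24 mo → qualifies.
Qualifying: Option A, Option B, Option C. Lowest rate is 10.07% → Option B.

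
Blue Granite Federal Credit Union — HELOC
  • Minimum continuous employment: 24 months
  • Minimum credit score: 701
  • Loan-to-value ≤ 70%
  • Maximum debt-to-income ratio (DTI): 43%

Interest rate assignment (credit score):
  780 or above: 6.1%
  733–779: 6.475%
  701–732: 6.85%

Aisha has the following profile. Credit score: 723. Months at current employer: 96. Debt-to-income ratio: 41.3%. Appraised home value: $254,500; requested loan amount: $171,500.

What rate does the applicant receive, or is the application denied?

Approved at 6.85%

Credit score 723 ≥ 701 (meets minimum)
Employment 96 ≥ 24 months
DTI 41.3% ≤ 43%
Loan-to-value = 171,500/254,500 = 67.4% — pass (70% max)
All requirements met. Score 723 falls in the 701–732 tier → 6.85%.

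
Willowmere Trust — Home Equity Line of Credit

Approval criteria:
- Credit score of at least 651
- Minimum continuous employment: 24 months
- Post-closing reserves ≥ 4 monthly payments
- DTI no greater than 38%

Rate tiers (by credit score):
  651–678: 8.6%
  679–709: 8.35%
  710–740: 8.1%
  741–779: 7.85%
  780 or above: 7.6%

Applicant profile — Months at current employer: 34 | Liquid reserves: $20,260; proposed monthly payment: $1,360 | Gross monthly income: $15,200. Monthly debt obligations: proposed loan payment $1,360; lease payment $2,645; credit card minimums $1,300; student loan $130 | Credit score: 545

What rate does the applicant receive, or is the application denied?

Denied

Credit score 545 < 651 (below minimum)
Reserves = 20,260/1,360 = 14.9 months ≥ 4
Employment 34 ≥ 24 months
Total monthly debts = (1,360 + 2,645 + 1,300 + 130) = 5,435. DTI = 5,435/15,200 = 35.8% ≤ 38%
Not all requirements met → denied.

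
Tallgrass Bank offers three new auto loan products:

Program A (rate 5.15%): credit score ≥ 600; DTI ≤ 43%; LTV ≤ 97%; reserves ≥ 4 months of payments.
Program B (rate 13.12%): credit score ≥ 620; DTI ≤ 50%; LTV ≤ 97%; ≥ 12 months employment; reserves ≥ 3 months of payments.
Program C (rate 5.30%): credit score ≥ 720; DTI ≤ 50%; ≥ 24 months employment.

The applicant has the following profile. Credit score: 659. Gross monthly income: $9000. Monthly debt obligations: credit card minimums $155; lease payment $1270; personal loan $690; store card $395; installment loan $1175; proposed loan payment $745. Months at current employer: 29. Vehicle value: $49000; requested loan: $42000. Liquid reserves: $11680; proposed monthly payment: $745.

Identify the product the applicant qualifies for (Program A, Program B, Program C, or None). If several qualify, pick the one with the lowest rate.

Total debts = (155 + 1,270 + 690 + 395 + 1,175 + 745) = 4,430; DTI = 4,430/9,000 = 49.2%.
LTV = 42,000/49,000 = 85.7%.
Reserves = 11,680/745 = 15.7 months.
Program A: score 659 ≥ 600; DTI 49.2% > 43%; LTV 85.7% ≤ 97%; reserves 15.7 ≥ 4 mo → does not qualify.
Program B: score 659 ≥ 620; DTI 49.2% ≤ 50%; LTV 85.7% ≤ 97%; employment 29 ≥ 12 mo; reserves 15.7 ≥ 3 mo → qualifies.
Program C: score 659 < 720; DTI 49.2% ≤ 50%; employment 29 ≥ 24 mo → does not qualify.

Program B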